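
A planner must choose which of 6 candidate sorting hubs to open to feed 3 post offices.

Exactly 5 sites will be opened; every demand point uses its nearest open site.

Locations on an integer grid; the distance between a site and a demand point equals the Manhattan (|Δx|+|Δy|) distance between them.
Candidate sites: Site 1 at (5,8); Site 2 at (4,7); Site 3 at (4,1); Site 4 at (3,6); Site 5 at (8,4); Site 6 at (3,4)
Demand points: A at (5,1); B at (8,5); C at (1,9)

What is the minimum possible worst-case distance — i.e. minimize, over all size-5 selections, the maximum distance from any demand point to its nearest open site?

Open {Site 1, Site 2, Site 3, Site 4, Site 5}.
  Farthest demand point is C at distance 5 (to Site 1); all others are ≤ 5.
With {Site 1, Site 2, Site 3, Site 5, Site 6} the worst case is 5.
With {Site 1, Site 2, Site 4, Site 5, Site 6} the worst case is 5.
No size-5 selection achieves below 5.

5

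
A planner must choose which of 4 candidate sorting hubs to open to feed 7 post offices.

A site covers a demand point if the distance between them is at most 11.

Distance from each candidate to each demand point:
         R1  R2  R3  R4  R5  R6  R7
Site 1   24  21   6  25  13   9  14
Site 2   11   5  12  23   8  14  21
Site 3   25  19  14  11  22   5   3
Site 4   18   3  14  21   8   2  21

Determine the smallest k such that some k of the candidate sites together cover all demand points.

3

Coverage sets (demand points within 11 of each site):
  Site 1: {R3, R6}
  Site 2: {R1, R2, R5}
  Site 3: {R4, R6, R7}
  Site 4: {R2, R5, R6}
No 2 sites suffice: every size-2 union leaves at least one demand point uncovered.
But {Site 1, Site 2, Site 3} covers everything, so the minimum is 3.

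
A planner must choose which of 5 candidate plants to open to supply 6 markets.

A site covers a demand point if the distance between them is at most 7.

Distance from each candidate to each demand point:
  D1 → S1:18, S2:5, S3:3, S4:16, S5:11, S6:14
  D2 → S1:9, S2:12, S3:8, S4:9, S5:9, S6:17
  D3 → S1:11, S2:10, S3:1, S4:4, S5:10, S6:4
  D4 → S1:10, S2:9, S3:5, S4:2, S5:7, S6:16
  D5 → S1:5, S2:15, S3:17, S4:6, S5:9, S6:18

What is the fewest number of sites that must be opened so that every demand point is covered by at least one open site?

4

Coverage sets (demand points within 7 of each site):
  D1: {S2, S3}
  D2: {}
  D3: {S3, S4, S6}
  D4: {S3, S4, S5}
  D5: {S1, S4}
No 3 sites suffice: every size-3 union leaves at least one demand point uncovered.
But {D1, D3, D4, D5} covers everything, so the minimum is 4.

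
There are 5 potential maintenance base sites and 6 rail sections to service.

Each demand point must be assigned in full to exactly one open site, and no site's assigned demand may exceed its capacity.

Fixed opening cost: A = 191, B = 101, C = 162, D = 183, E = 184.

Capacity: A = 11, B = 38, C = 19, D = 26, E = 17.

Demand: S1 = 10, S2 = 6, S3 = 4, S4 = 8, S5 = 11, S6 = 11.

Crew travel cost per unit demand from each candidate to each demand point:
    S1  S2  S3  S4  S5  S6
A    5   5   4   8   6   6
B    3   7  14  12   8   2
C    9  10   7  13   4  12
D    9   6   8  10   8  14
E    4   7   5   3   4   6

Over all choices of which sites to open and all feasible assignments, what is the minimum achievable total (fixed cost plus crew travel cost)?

511

Open {B, E}; cheapest assignment that respects the capacities:
  B (cap 38, load 38): S1, S2, S5, S6 — cost 10×3 + 6×7 + 11×8 + 11×2 = 182
  E (cap 17, load 12): S3, S4 — cost 4×5 + 8×3 = 44
  Shipping 226, fixed 285 → total 511.
  Any other capacity-feasible assignment to {B, E} ships for at least 226.
Compare {B, C}: its best feasible assignment gives total 525.
Compare {B, D}: its best feasible assignment gives total 572.
Every other set of open sites that can feasibly serve all demand totals ≥ 525 even under its best assignment. Minimum: 511.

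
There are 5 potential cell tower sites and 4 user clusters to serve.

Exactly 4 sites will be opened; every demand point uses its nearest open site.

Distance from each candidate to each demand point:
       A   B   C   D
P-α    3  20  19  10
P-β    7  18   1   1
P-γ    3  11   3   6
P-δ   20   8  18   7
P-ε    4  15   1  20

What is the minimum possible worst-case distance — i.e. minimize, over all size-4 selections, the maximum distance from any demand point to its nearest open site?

Open {P-α, P-β, P-γ, P-δ}.
  Farthest demand point is B at distance 8 (to P-δ); all others are ≤ 8.
With {P-α, P-β, P-δ, P-ε} the worst case is 8.
With {P-α, P-γ, P-δ, P-ε} the worst case is 8.
No size-4 selection achieves below 8.

8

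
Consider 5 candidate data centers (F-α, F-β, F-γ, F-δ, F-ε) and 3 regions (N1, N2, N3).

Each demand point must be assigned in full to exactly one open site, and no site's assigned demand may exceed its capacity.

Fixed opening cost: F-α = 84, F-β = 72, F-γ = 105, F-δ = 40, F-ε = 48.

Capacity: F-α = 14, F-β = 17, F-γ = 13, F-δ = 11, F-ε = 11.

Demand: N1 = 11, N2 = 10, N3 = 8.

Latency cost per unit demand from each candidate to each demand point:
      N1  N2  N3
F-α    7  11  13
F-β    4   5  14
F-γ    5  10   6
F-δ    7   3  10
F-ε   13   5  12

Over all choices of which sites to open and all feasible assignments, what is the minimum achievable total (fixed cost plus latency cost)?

Open {F-β, F-δ, F-ε}; cheapest assignment that respects the capacities:
  F-β (cap 17, load 11): N1 — cost 11×4 = 44
  F-δ (cap 11, load 10): N2 — cost 10×3 = 30
  F-ε (cap 11, load 8): N3 — cost 8×12 = 96
  Shipping 170, fixed 160 → total 330.
  Any other capacity-feasible assignment to {F-β, F-δ, F-ε} ships for at least 170.
Compare {F-β, F-γ, F-δ}: its best feasible assignment gives total 339.
Compare {F-β, F-γ, F-ε}: its best feasible assignment gives total 367.
Every other set of open sites that can feasibly serve all demand totals ≥ 339 even under its best assignment. Minimum: 330.

330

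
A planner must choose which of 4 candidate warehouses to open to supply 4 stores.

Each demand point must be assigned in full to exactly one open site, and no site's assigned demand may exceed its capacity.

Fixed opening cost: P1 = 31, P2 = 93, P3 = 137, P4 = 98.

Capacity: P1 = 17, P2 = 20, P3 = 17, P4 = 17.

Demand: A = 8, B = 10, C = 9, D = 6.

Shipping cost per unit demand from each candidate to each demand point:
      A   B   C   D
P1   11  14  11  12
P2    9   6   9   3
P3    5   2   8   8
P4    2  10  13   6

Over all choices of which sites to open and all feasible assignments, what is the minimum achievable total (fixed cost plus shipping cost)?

384

Open {P2, P4}; cheapest assignment that respects the capacities:
  P2 (cap 20, load 19): B, C — cost 10×6 + 9×9 = 141
  P4 (cap 17, load 14): A, D — cost 8×2 + 6×6 = 52
  Shipping 193, fixed 191 → total 384.
  Any other capacity-feasible assignment to {P2, P4} ships for at least 193.
Compare {P1, P2}: its best feasible assignment gives total 389.
Compare {P1, P2, P4}: its best feasible assignment gives total 415.
Every other set of open sites that can feasibly serve all demand totals ≥ 389 even under its best assignment. Minimum: 384.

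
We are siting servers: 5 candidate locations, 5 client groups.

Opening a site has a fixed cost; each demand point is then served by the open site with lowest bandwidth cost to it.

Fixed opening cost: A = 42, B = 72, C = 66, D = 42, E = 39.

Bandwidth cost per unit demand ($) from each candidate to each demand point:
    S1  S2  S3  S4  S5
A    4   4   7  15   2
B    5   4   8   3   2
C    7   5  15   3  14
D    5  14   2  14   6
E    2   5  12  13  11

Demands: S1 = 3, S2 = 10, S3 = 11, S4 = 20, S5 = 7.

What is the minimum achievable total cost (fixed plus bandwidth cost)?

265

Open {B, D}: assign each demand point to its cheapest open site.
  S1→B 3×5=15, S2→B 10×4=40, S3→D 11×2=22, S4→B 20×3=60, S5→B 7×2=14
  bandwidth cost 151, fixed 114 → total 265.
Compare {B}: bandwidth cost 217 + fixed 72 = 289.
Compare {B, D, E}: bandwidth cost 142 + fixed 153 = 295.
Compare {C, D}: bandwidth cost 189 + fixed 108 = 297.
All other subsets cost ≥ 289. Minimum total cost: 265.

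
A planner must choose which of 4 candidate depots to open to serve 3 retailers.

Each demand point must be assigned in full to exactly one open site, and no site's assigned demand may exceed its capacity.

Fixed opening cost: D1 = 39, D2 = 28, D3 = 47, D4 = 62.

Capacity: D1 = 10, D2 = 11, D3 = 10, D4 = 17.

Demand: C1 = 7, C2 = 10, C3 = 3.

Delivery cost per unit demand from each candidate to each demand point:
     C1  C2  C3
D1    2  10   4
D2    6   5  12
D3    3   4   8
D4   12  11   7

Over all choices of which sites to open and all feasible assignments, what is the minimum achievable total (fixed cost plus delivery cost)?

Open {D1, D2}; cheapest assignment that respects the capacities:
  D1 (cap 10, load 10): C1, C3 — cost 7×2 + 3×4 = 26
  D2 (cap 11, load 10): C2 — cost 10×5 = 50
  Shipping 76, fixed 67 → total 143.
  Any other capacity-feasible assignment to {D1, D2} ships for at least 76.
Compare {D1, D3}: its best feasible assignment gives total 152.
Compare {D2, D3}: its best feasible assignment gives total 170.
Every other set of open sites that can feasibly serve all demand totals ≥ 152 even under its best assignment. Minimum: 143.

143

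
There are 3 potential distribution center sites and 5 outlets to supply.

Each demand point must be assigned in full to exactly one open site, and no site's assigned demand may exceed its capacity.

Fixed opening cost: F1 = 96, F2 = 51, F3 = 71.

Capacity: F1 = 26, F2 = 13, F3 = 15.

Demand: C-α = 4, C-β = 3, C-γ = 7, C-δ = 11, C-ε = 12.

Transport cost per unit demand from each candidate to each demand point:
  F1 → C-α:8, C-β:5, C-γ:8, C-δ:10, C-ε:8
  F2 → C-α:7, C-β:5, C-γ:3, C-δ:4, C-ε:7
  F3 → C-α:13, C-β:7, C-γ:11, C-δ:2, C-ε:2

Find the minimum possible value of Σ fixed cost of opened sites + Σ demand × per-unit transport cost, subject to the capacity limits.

388

Open {F1, F3}; cheapest assignment that respects the capacities:
  F1 (cap 26, load 26): C-α, C-β, C-γ, C-ε — cost 4×8 + 3×5 + 7×8 + 12×8 = 199
  F3 (cap 15, load 11): C-δ — cost 11×2 = 22
  Shipping 221, fixed 167 → total 388.
  Any other capacity-feasible assignment to {F1, F3} ships for at least 221.
Compare {F1, F2, F3}: its best feasible assignment gives total 389.
Compare {F1, F2}: its best feasible assignment gives total 390.
Every other set of open sites that can feasibly serve all demand totals ≥ 389 even under its best assignment. Minimum: 388.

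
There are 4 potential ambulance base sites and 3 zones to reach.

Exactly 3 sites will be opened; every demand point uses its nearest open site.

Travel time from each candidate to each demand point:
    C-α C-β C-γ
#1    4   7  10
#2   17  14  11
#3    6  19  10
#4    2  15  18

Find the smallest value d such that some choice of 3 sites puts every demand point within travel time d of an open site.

10

Open {#1, #2, #3}.
  Farthest demand point is C-γ at travel time 10 (to #1); all others are ≤ 10.
With {#1, #2, #4} the worst case is 10.
With {#1, #3, #4} the worst case is 10.
No size-3 selection achieves below 10.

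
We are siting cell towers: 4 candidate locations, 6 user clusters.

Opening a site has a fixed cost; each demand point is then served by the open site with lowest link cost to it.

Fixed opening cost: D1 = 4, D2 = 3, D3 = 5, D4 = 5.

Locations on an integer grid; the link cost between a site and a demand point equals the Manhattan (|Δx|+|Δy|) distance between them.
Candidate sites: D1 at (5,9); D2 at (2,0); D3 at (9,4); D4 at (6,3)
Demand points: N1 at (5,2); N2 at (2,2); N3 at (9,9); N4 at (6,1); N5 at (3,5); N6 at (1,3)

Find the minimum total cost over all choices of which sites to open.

Open {D1, D2, D4}: assign each demand point to its cheapest open site.
  N1→D4 2, N2→D2 2, N3→D1 4, N4→D4 2, N5→D4 5, N6→D2 4
  link cost 19, fixed 12 → total 31.
Compare {D1, D4}: link cost 23 + fixed 9 = 32.
Compare {D2, D4}: link cost 24 + fixed 8 = 32.
Compare {D4}: link cost 28 + fixed 5 = 33.
All other subsets cost ≥ 32. Minimum total cost: 31.

31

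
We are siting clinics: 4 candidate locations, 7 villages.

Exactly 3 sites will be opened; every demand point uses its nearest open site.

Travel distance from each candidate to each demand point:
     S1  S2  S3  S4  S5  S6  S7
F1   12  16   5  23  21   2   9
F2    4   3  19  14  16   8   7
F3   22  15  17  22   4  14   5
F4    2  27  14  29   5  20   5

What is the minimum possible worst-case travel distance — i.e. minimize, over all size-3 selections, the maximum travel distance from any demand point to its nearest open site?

Open {F1, F2, F3}.
  Farthest demand point is S4 at travel distance 14 (to F2); all others are ≤ 14.
With {F1, F2, F4} the worst case is 14.
With {F2, F3, F4} the worst case is 14.
No size-3 selection achieves below 14.

14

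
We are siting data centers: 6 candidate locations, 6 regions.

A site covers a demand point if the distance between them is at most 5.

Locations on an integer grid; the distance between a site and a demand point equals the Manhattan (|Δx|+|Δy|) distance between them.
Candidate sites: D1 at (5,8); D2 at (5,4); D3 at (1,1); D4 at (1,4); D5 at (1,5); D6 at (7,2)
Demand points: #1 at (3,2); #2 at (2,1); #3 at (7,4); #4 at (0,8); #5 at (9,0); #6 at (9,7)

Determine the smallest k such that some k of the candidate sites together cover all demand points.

Coverage sets (demand points within 5 of each site):
  D1: {#4, #6}
  D2: {#1, #3}
  D3: {#1, #2}
  D4: {#1, #2, #4}
  D5: {#1, #2, #4}
  D6: {#1, #3, #5}
No 2 sites suffice: every size-2 union leaves at least one demand point uncovered.
But {D1, D3, D6} covers everything, so the minimum is 3.

3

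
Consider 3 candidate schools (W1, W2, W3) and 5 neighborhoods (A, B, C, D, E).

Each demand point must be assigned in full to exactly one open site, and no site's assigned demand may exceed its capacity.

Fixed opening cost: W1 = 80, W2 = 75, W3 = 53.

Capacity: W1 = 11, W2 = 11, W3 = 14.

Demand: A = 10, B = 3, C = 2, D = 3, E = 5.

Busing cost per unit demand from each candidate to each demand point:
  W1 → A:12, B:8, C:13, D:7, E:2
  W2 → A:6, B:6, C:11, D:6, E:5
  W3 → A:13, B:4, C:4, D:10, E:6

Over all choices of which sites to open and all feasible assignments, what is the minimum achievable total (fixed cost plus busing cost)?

268

Open {W2, W3}; cheapest assignment that respects the capacities:
  W2 (cap 11, load 10): A — cost 10×6 = 60
  W3 (cap 14, load 13): B, C, D, E — cost 3×4 + 2×4 + 3×10 + 5×6 = 80
  Shipping 140, fixed 128 → total 268.
  Any other capacity-feasible assignment to {W2, W3} ships for at least 140.
Compare {W1, W2, W3}: its best feasible assignment gives total 319.
Compare {W1, W3}: its best feasible assignment gives total 326.
Every other set of open sites that can feasibly serve all demand totals ≥ 319 even under its best assignment. Minimum: 268.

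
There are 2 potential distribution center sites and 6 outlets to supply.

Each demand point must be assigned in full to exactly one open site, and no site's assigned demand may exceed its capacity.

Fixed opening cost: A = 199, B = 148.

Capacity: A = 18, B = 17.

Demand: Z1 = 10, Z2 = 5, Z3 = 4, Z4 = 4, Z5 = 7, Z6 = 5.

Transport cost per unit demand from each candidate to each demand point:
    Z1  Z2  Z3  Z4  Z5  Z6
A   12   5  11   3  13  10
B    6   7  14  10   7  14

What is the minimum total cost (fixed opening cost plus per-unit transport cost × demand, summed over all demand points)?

Open {A, B}; cheapest assignment that respects the capacities:
  A (cap 18, load 18): Z2, Z3, Z4, Z6 — cost 5×5 + 4×11 + 4×3 + 5×10 = 131
  B (cap 17, load 17): Z1, Z5 — cost 10×6 + 7×7 = 109
  Shipping 240, fixed 347 → total 587.
  Any other capacity-feasible assignment to {A, B} ships for at least 240.
Total demand is 35 and no other set of sites has combined capacity ≥ 35, so {A, B} is the only feasible choice of open sites. Minimum: 587.

587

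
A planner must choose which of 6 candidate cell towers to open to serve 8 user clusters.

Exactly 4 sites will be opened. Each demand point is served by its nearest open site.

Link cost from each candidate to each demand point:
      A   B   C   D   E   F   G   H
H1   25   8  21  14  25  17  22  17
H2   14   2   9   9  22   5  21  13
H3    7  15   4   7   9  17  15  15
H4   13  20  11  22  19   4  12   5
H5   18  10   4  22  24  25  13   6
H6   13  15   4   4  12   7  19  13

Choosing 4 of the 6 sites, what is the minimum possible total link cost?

Open {H2, H3, H4, H6}.
  A→H3 7, B→H2 2, C→H3 4, D→H6 4, E→H3 9, F→H4 4, G→H4 12, H→H4 5  ⇒ total 47.
Compare {H1, H2, H3, H4}: total 50.
Compare {H2, H3, H4, H5}: total 50.
No size-4 selection does better; minimum is 47.

47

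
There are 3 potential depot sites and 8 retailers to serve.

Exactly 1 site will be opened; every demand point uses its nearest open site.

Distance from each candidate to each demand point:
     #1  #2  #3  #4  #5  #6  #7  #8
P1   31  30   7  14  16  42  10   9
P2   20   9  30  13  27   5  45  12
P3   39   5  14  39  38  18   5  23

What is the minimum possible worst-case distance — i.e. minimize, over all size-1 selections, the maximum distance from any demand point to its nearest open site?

Open {P3}.
  Farthest demand point is #1 at distance 39 (to P3); all others are ≤ 39.
With {P1} the worst case is 42.
With {P2} the worst case is 45.
No size-1 selection achieves below 39.

39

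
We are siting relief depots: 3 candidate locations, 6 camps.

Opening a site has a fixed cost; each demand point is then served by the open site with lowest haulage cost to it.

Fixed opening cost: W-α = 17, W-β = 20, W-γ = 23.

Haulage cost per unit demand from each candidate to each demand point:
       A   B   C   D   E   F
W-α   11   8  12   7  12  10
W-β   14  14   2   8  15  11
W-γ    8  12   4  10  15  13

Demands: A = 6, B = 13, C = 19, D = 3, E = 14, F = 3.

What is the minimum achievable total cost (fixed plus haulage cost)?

464

Open {W-α, W-β}: assign each demand point to its cheapest open site.
  A→W-α 6×11=66, B→W-α 13×8=104, C→W-β 19×2=38, D→W-α 3×7=21, E→W-α 14×12=168, F→W-α 3×10=30
  haulage cost 427, fixed 37 → total 464.
Compare {W-α, W-β, W-γ}: haulage cost 409 + fixed 60 = 469.
Compare {W-α, W-γ}: haulage cost 447 + fixed 40 = 487.
Compare {W-β, W-γ}: haulage cost 509 + fixed 43 = 552.
All other subsets cost ≥ 469. Minimum total cost: 464.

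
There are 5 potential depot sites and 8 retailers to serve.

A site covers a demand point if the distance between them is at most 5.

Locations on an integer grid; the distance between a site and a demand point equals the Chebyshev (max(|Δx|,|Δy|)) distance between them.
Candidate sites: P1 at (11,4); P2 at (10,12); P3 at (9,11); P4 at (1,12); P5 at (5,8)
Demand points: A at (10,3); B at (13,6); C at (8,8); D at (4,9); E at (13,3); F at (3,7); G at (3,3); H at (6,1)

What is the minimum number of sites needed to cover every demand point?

2

Coverage sets (demand points within 5 of each site):
  P1: {A, B, C, E, H}
  P2: {C}
  P3: {B, C, D}
  P4: {D, F}
  P5: {A, C, D, F, G}
No single site covers all 8 demand points.
But {P1, P5} covers everything, so the minimum is 2.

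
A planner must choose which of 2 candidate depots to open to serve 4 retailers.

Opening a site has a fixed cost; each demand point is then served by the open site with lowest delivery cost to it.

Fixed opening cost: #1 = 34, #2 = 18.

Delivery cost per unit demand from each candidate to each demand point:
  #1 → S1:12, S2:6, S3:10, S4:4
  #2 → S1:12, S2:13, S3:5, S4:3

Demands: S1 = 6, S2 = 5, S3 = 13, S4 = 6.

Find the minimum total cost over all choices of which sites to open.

237

Open {#1, #2}: assign each demand point to its cheapest open site.
  S1→#1 6×12=72, S2→#1 5×6=30, S3→#2 13×5=65, S4→#2 6×3=18
  delivery cost 185, fixed 52 → total 237.
Compare {#2}: delivery cost 220 + fixed 18 = 238.
Compare {#1}: delivery cost 256 + fixed 34 = 290.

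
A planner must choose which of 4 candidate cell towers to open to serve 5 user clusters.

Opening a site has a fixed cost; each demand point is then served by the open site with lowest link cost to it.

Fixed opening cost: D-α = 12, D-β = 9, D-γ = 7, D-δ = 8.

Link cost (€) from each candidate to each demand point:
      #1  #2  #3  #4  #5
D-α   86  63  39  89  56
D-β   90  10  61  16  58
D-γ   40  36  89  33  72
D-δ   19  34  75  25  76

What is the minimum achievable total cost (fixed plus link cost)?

Open {D-α, D-β, D-δ}: assign each demand point to its cheapest open site.
  #1→D-δ 19, #2→D-β 10, #3→D-α 39, #4→D-β 16, #5→D-α 56
  link cost 140, fixed 29 → total 169.
Compare {D-α, D-β, D-γ, D-δ}: link cost 140 + fixed 36 = 176.
Compare {D-β, D-δ}: link cost 164 + fixed 17 = 181.
Compare {D-β, D-γ, D-δ}: link cost 164 + fixed 24 = 188.
All other subsets cost ≥ 176. Minimum total cost: 169.

169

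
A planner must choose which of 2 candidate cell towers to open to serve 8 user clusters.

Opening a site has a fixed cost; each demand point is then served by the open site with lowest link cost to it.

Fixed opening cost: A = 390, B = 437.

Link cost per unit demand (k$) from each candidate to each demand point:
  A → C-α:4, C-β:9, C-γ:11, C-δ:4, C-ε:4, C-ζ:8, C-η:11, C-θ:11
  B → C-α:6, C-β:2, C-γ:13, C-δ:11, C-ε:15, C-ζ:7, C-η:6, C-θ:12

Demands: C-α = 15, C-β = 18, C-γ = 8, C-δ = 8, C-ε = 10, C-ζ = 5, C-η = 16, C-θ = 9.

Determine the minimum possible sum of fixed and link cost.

Open {A}: assign each demand point to its cheapest open site.
  C-α→A 15×4=60, C-β→A 18×9=162, C-γ→A 8×11=88, C-δ→A 8×4=32, C-ε→A 10×4=40, C-ζ→A 5×8=40, C-η→A 16×11=176, C-θ→A 9×11=99
  link cost 697, fixed 390 → total 1087.
Compare {B}: link cost 707 + fixed 437 = 1144.
Compare {A, B}: link cost 486 + fixed 827 = 1313.

1087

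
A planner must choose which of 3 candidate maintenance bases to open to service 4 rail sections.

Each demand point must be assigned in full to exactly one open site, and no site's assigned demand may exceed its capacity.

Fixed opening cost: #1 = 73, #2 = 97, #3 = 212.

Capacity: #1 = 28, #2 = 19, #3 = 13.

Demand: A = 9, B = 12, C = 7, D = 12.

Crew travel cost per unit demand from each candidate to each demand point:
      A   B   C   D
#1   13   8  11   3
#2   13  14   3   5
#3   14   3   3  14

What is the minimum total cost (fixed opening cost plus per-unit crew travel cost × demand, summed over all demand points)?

440

Open {#1, #2}; cheapest assignment that respects the capacities:
  #1 (cap 28, load 24): B, D — cost 12×8 + 12×3 = 132
  #2 (cap 19, load 16): A, C — cost 9×13 + 7×3 = 138
  Shipping 270, fixed 170 → total 440.
  Any other capacity-feasible assignment to {#1, #2} ships for at least 270.
Compare {#1, #3}: its best feasible assignment gives total 551.
Compare {#1, #2, #3}: its best feasible assignment gives total 592.
Every other set of open sites that can feasibly serve all demand totals ≥ 551 even under its best assignment. Minimum: 440.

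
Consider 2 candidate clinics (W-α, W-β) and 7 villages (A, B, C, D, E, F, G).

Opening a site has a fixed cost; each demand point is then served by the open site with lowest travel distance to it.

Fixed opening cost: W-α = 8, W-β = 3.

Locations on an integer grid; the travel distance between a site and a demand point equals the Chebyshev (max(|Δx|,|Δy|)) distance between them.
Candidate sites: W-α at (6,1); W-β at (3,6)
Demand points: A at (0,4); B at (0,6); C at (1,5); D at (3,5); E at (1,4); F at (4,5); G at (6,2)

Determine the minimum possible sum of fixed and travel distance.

Open {W-β}: assign each demand point to its cheapest open site.
  A→W-β 3, B→W-β 3, C→W-β 2, D→W-β 1, E→W-β 2, F→W-β 1, G→W-β 4
  travel distance 16, fixed 3 → total 19.
Compare {W-α, W-β}: travel distance 13 + fixed 11 = 24.
Compare {W-α}: travel distance 31 + fixed 8 = 39.

19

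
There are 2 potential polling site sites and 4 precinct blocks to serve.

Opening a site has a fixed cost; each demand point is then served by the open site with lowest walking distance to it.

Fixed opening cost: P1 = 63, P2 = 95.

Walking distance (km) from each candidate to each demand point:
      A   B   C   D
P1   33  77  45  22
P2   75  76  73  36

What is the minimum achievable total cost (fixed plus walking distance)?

Open {P1}: assign each demand point to its cheapest open site.
  A→P1 33, B→P1 77, C→P1 45, D→P1 22
  walking distance 177, fixed 63 → total 240.
Compare {P1, P2}: walking distance 176 + fixed 158 = 334.
Compare {P2}: walking distance 260 + fixed 95 = 355.

240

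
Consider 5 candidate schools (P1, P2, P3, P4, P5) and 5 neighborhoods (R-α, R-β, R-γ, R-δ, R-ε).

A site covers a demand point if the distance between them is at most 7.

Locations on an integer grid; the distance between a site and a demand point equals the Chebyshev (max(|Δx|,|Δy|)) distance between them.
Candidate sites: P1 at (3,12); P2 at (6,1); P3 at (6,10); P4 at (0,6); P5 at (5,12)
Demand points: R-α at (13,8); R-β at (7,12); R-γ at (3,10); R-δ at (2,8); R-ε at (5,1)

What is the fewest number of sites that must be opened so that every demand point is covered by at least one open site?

Coverage sets (demand points within 7 of each site):
  P1: {R-β, R-γ, R-δ}
  P2: {R-α, R-δ, R-ε}
  P3: {R-α, R-β, R-γ, R-δ}
  P4: {R-β, R-γ, R-δ, R-ε}
  P5: {R-β, R-γ, R-δ}
No single site covers all 5 demand points.
But {P1, P2} covers everything, so the minimum is 2.

2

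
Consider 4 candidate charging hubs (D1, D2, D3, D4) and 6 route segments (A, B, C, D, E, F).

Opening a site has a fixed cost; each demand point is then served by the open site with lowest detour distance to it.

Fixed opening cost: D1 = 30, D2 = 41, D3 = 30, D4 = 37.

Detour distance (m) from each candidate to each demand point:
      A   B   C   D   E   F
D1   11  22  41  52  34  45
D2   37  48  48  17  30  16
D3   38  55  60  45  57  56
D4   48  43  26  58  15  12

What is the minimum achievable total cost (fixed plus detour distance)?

205

Open {D1, D4}: assign each demand point to its cheapest open site.
  A→D1 11, B→D1 22, C→D4 26, D→D1 52, E→D4 15, F→D4 12
  detour distance 138, fixed 67 → total 205.
Compare {D1, D2}: detour distance 137 + fixed 71 = 208.
Compare {D1, D2, D4}: detour distance 103 + fixed 108 = 211.
Compare {D2, D4}: detour distance 150 + fixed 78 = 228.
All other subsets cost ≥ 208. Minimum total cost: 205.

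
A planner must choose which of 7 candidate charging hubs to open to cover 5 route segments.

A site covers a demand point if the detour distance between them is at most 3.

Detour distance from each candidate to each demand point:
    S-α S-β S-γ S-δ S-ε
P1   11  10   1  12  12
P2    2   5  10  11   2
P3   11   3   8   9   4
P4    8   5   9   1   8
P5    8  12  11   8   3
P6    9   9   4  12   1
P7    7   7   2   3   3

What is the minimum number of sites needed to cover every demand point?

3

Coverage sets (demand points within 3 of each site):
  P1: {S-γ}
  P2: {S-α, S-ε}
  P3: {S-β}
  P4: {S-δ}
  P5: {S-ε}
  P6: {S-ε}
  P7: {S-γ, S-δ, S-ε}
No 2 sites suffice: every size-2 union leaves at least one demand point uncovered.
But {P2, P3, P7} covers everything, so the minimum is 3.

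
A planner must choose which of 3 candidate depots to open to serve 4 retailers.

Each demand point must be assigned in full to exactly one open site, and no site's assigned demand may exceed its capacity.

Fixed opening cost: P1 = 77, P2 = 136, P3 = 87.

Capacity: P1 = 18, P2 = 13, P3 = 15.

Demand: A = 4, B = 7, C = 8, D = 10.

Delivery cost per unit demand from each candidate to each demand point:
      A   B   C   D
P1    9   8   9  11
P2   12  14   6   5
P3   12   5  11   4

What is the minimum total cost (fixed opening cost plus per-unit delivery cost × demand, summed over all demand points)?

380

Open {P1, P3}; cheapest assignment that respects the capacities:
  P1 (cap 18, load 15): B, C — cost 7×8 + 8×9 = 128
  P3 (cap 15, load 14): A, D — cost 4×12 + 10×4 = 88
  Shipping 216, fixed 164 → total 380.
  Any other capacity-feasible assignment to {P1, P3} ships for at least 216.
Compare {P1, P2}: its best feasible assignment gives total 475.
Compare {P1, P2, P3}: its best feasible assignment gives total 480.
Every other set of open sites that can feasibly serve all demand totals ≥ 475 even under its best assignment. Minimum: 380.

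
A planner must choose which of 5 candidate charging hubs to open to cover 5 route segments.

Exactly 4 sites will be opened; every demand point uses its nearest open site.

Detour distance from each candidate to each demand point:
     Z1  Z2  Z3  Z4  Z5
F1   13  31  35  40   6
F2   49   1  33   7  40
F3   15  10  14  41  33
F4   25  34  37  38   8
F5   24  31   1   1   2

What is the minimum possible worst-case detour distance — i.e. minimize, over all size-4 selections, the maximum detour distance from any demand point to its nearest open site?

13

Open {F1, F2, F3, F5}.
  Farthest demand point is Z1 at detour distance 13 (to F1); all others are ≤ 13.
With {F1, F2, F4, F5} the worst case is 13.
With {F1, F3, F4, F5} the worst case is 13.
No size-4 selection achieves below 13.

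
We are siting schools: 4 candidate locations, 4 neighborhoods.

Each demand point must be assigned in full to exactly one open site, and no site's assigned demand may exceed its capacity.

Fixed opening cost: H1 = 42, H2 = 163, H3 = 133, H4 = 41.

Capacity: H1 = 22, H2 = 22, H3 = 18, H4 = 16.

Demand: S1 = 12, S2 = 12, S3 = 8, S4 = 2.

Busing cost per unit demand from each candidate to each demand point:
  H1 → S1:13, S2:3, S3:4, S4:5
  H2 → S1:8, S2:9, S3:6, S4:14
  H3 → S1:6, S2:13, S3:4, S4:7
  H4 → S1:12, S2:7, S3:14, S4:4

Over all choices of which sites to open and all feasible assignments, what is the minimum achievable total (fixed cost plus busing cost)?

303

Open {H1, H4}; cheapest assignment that respects the capacities:
  H1 (cap 22, load 20): S2, S3 — cost 12×3 + 8×4 = 68
  H4 (cap 16, load 14): S1, S4 — cost 12×12 + 2×4 = 152
  Shipping 220, fixed 83 → total 303.
  Any other capacity-feasible assignment to {H1, H4} ships for at least 220.
Compare {H1, H3}: its best feasible assignment gives total 325.
Compare {H1, H3, H4}: its best feasible assignment gives total 364.
Every other set of open sites that can feasibly serve all demand totals ≥ 325 even under its best assignment. Minimum: 303.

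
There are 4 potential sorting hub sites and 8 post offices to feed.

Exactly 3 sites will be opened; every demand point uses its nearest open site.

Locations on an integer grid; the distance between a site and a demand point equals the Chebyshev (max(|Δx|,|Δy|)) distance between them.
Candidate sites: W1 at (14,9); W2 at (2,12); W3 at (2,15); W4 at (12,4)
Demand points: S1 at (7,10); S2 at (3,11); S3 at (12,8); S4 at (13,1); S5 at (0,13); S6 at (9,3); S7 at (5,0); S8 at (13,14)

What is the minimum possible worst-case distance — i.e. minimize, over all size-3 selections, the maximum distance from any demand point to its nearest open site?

7

Open {W1, W2, W4}.
  Farthest demand point is S7 at distance 7 (to W4); all others are ≤ 7.
With {W1, W3, W4} the worst case is 7.
With {W1, W2, W3} the worst case is 9.
No size-3 selection achieves below 7.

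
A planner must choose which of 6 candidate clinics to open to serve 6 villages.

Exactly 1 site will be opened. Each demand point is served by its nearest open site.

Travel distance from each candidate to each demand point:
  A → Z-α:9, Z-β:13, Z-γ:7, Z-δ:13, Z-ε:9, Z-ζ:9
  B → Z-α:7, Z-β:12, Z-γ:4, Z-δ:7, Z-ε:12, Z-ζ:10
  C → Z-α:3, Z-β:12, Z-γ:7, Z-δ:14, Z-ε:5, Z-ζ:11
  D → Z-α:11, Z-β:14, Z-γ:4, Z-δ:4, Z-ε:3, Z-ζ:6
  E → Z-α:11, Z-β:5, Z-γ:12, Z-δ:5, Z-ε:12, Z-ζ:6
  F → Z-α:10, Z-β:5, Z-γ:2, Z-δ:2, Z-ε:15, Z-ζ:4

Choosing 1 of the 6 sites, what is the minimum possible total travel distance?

Open {F}.
  Z-α→F 10, Z-β→F 5, Z-γ→F 2, Z-δ→F 2, Z-ε→F 15, Z-ζ→F 4  ⇒ total 38.
Compare {D}: total 42.
Compare {E}: total 51.
No size-1 selection does better; minimum is 38.

38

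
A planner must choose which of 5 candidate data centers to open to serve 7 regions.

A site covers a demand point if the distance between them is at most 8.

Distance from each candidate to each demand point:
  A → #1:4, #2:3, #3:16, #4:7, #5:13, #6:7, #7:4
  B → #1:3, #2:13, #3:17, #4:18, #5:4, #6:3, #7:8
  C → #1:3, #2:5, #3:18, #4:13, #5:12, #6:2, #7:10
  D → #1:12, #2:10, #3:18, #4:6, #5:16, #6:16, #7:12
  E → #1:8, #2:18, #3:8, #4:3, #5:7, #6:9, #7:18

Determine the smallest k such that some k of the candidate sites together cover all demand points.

Coverage sets (demand points within 8 of each site):
  A: {#1, #2, #4, #6, #7}
  B: {#1, #5, #6, #7}
  C: {#1, #2, #6}
  D: {#4}
  E: {#1, #3, #4, #5}
No single site covers all 7 demand points.
But {A, E} covers everything, so the minimum is 2.

2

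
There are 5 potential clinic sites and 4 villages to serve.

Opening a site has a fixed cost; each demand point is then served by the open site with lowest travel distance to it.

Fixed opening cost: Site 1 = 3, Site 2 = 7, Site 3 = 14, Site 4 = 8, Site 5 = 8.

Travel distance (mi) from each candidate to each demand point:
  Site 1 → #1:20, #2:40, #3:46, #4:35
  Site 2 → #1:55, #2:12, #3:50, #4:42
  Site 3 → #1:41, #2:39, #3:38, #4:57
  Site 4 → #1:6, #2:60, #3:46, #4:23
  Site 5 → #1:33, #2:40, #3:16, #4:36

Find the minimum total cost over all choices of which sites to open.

Open {Site 2, Site 4, Site 5}: assign each demand point to its cheapest open site.
  #1→Site 4 6, #2→Site 2 12, #3→Site 5 16, #4→Site 4 23
  travel distance 57, fixed 23 → total 80.
Compare {Site 1, Site 2, Site 4, Site 5}: travel distance 57 + fixed 26 = 83.
Compare {Site 2, Site 3, Site 4, Site 5}: travel distance 57 + fixed 37 = 94.
Compare {Site 1, Site 2, Site 3, Site 4, Site 5}: travel distance 57 + fixed 40 = 97.
All other subsets cost ≥ 83. Minimum total cost: 80.

80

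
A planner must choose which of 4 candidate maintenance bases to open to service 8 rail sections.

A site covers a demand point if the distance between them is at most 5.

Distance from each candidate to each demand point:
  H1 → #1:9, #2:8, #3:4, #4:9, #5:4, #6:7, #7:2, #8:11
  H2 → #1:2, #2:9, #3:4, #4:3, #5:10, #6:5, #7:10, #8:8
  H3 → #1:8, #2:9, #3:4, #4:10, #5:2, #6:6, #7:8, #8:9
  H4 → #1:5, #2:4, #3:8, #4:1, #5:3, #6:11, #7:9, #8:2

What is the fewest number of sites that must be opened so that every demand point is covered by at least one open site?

3

Coverage sets (demand points within 5 of each site):
  H1: {#3, #5, #7}
  H2: {#1, #3, #4, #6}
  H3: {#3, #5}
  H4: {#1, #2, #4, #5, #8}
No 2 sites suffice: every size-2 union leaves at least one demand point uncovered.
But {H1, H2, H4} covers everything, so the minimum is 3.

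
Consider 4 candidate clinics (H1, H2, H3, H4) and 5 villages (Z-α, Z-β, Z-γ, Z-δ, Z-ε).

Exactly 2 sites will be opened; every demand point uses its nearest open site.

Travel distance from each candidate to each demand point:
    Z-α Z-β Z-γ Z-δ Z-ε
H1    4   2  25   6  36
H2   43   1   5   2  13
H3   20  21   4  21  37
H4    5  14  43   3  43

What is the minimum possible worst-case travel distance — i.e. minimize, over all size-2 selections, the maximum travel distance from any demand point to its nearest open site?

13

Open {H1, H2}.
  Farthest demand point is Z-ε at travel distance 13 (to H2); all others are ≤ 13.
With {H2, H4} the worst case is 13.
With {H2, H3} the worst case is 20.
No size-2 selection achieves below 13.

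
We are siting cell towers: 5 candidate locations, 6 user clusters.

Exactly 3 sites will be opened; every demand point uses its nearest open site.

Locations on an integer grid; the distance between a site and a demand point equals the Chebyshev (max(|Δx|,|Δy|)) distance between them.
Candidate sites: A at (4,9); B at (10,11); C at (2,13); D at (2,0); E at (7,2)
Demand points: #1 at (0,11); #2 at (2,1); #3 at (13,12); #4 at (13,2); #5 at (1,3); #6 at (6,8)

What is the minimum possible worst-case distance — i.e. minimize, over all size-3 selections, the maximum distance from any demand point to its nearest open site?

Open {A, B, E}.
  Farthest demand point is #4 at distance 6 (to E); all others are ≤ 6.
With {B, C, E} the worst case is 6.
With {A, B, C} the worst case is 9.
No size-3 selection achieves below 6.

6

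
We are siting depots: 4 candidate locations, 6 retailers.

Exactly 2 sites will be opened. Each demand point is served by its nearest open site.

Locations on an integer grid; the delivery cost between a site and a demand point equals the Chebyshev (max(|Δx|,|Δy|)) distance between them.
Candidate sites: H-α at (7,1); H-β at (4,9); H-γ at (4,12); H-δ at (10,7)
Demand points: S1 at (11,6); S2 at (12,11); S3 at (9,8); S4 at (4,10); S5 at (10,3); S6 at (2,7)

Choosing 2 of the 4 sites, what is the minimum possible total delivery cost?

Open {H-β, H-δ}.
  S1→H-δ 1, S2→H-δ 4, S3→H-δ 1, S4→H-β 1, S5→H-δ 4, S6→H-β 2  ⇒ total 13.
Compare {H-γ, H-δ}: total 17.
Compare {H-α, H-δ}: total 21.
No size-2 selection does better; minimum is 13.

13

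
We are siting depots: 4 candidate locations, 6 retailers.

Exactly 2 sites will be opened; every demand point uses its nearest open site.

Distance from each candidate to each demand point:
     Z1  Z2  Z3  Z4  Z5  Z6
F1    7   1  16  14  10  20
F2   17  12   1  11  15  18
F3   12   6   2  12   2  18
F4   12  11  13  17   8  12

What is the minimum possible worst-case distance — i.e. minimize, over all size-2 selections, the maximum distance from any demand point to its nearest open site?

12

Open {F2, F4}.
  Farthest demand point is Z1 at distance 12 (to F4); all others are ≤ 12.
With {F3, F4} the worst case is 12.
With {F1, F4} the worst case is 14.
No size-2 selection achieves below 12.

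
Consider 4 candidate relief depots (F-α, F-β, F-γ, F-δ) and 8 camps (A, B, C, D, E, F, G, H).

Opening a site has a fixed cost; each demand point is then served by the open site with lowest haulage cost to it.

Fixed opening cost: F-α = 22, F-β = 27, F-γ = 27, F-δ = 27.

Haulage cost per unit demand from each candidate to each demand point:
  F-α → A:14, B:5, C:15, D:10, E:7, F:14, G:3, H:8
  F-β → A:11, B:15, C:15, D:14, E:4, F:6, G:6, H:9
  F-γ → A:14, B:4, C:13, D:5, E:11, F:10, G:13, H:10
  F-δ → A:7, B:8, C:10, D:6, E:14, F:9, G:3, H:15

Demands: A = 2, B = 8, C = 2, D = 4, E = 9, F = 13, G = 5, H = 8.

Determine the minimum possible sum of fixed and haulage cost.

Open {F-α, F-β, F-δ}: assign each demand point to its cheapest open site.
  A→F-δ 2×7=14, B→F-α 8×5=40, C→F-δ 2×10=20, D→F-δ 4×6=24, E→F-β 9×4=36, F→F-β 13×6=78, G→F-α 5×3=15, H→F-α 8×8=64
  haulage cost 291, fixed 76 → total 367.
Compare {F-β, F-γ, F-δ}: haulage cost 287 + fixed 81 = 368.
Compare {F-α, F-β, F-γ}: haulage cost 293 + fixed 76 = 369.
Compare {F-β, F-γ}: haulage cost 316 + fixed 54 = 370.
All other subsets cost ≥ 368. Minimum total cost: 367.

367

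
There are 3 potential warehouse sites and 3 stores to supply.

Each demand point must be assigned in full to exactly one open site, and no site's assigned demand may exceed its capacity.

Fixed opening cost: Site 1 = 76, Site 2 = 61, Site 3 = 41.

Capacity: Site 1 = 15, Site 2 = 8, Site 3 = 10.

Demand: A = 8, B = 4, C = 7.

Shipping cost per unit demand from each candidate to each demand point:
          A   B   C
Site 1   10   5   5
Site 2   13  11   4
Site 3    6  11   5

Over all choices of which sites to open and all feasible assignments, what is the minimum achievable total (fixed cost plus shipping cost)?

Open {Site 1, Site 3}; cheapest assignment that respects the capacities:
  Site 1 (cap 15, load 11): B, C — cost 4×5 + 7×5 = 55
  Site 3 (cap 10, load 8): A — cost 8×6 = 48
  Shipping 103, fixed 117 → total 220.
  Any other capacity-feasible assignment to {Site 1, Site 3} ships for at least 103.
Compare {Site 1, Site 2}: its best feasible assignment gives total 265.
Compare {Site 1, Site 2, Site 3}: its best feasible assignment gives total 274.
Every other set of open sites that can feasibly serve all demand totals ≥ 265 even under its best assignment. Minimum: 220.

220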